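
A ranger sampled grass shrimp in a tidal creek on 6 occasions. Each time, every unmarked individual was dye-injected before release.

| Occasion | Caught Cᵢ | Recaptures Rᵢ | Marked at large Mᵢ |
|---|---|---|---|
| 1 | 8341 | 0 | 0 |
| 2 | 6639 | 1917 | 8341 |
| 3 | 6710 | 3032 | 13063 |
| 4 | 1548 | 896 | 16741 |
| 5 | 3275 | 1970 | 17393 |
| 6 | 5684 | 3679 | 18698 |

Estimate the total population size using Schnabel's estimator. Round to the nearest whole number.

N ≈ 28,901

Σ MᵢCᵢ = 0·8341 + 8341·6639 + 13063·6710 + 16741·1548 + 17393·3275 + 18698·5684 = 0 + 55375899 + 87652730 + 25915068 + 56962075 + 106279432 = 332185204
Σ Rᵢ = 0 + 1917 + 3032 + 896 + 1970 + 3679 = 11494
N̂ = 332185204 / 11494 ≈ 28900.7 → 28901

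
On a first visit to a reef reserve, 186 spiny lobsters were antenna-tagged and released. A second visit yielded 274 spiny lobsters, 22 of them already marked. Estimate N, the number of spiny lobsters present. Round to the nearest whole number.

If marked individuals mix randomly, R/C ≈ M/N, giving N ≈ M·C/R.
N = (186 × 274) / 22 = 50964 / 22 ≈ 2316.5 → 2317

N ≈ 2317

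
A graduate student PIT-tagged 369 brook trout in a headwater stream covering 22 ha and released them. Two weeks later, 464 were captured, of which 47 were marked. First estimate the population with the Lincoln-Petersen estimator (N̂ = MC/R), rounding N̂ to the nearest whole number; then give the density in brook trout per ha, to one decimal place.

N̂ = 369·464/47 = 171216/47 ≈ 3642.9 → 3643
Density = N̂ / area = 3643 / 22 ≈ 165.59 → 165.6 per ha

density ≈ 165.6 brook trout per ha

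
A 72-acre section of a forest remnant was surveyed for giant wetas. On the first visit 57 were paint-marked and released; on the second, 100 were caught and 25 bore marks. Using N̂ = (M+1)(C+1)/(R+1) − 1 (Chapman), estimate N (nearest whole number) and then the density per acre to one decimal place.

N̂ = 58·101/26 − 1 = 5858/26 − 1 ≈ 224.3 → 224
Density = N̂ / area = 224 / 72 ≈ 3.11 → 3.1 per acre

density ≈ 3.1 giant wetas per acre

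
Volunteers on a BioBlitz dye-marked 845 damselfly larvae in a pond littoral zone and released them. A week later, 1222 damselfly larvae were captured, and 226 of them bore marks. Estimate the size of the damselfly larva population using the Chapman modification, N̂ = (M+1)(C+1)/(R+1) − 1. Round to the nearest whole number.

N ≈ 4557

N̂ = (845+1)(1222+1)/(226+1) − 1 = 846·1223/227 − 1
= 1034658/227 − 1 ≈ 4558.0 − 1 ≈ 4557.0 → 4557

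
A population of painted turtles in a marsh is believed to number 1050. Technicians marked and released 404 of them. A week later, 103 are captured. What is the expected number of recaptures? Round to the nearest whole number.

The marked fraction of the population is 404/1050, so in a sample of 103 expect C·(M/N) marked.
E[R] = 404 × 103 / 1050 = 41612 / 1050 ≈ 39.6 → 40

expected recaptures ≈ 40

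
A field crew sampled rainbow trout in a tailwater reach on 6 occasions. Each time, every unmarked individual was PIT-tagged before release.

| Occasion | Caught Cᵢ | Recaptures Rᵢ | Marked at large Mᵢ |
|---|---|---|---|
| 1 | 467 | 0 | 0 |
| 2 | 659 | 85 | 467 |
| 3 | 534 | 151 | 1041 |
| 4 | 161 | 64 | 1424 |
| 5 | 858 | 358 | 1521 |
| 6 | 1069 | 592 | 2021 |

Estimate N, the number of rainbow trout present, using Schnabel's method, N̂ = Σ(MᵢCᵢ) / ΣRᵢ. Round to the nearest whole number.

Σ MᵢCᵢ = 0·467 + 467·659 + 1041·534 + 1424·161 + 1521·858 + 2021·1069 = 0 + 307753 + 555894 + 229264 + 1305018 + 2160449 = 4558378
Σ Rᵢ = 0 + 85 + 151 + 64 + 358 + 592 = 1250
N̂ = 4558378 / 1250 ≈ 3646.7 → 3647

N ≈ 3647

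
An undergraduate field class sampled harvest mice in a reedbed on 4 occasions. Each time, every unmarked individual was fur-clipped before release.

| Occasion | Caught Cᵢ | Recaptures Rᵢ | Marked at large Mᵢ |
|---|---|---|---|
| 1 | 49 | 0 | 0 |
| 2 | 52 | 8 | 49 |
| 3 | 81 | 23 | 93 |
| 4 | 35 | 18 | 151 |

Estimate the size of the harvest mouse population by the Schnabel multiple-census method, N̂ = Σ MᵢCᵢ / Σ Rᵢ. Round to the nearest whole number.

Σ MᵢCᵢ = 0·49 + 49·52 + 93·81 + 151·35 = 0 + 2548 + 7533 + 5285 = 15366
Σ Rᵢ = 0 + 8 + 23 + 18 = 49
N̂ = 15366 / 49 ≈ 313.6 → 314

N ≈ 314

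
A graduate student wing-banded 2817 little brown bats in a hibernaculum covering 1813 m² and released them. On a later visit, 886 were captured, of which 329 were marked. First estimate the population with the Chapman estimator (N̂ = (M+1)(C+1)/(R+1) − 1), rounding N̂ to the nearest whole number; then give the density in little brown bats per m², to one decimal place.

N̂ = 2818·887/330 − 1 = 2499566/330 − 1 ≈ 7573.4 → 7573
Density = N̂ / area = 7573 / 1813 ≈ 4.18 → 4.2 per m²

density ≈ 4.2 little brown bats per m²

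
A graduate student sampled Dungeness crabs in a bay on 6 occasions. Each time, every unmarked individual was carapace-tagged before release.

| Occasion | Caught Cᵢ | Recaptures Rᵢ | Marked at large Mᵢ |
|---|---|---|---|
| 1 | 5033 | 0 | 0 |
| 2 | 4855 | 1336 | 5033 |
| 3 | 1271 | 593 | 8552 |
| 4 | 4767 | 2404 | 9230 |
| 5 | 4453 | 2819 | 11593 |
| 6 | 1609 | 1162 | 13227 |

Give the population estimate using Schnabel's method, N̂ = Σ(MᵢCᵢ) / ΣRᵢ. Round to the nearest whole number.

Σ MᵢCᵢ = 0·5033 + 5033·4855 + 8552·1271 + 9230·4767 + 11593·4453 + 13227·1609 = 0 + 24435215 + 10869592 + 43999410 + 51623629 + 21282243 = 152210089
Σ Rᵢ = 0 + 1336 + 593 + 2404 + 2819 + 1162 = 8314
N̂ = 152210089 / 8314 ≈ 18307.7 → 18308

N ≈ 18,308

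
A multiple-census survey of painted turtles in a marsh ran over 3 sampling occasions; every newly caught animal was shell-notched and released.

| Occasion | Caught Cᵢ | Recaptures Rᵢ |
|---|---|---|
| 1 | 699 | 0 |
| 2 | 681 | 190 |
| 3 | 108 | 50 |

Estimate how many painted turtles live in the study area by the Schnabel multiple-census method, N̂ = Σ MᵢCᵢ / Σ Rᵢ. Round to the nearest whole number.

Marked at large before each occasion: Mᵢ = Σⱼ<ᵢ (Cⱼ − Rⱼ) → M1=0, M2=699, M3=1190
Σ MᵢCᵢ = 0·699 + 699·681 + 1190·108 = 0 + 476019 + 128520 = 604539
Σ Rᵢ = 0 + 190 + 50 = 240
N̂ = 604539 / 240 ≈ 2518.9 → 2519

N ≈ 2519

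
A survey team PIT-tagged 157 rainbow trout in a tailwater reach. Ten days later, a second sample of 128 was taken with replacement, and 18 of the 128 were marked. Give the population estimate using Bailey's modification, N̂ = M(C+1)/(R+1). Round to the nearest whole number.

N ≈ 1066

N̂ = 157·(128+1)/(18+1) = 157·129/19 = 20253/19 ≈ 1065.9 → 1066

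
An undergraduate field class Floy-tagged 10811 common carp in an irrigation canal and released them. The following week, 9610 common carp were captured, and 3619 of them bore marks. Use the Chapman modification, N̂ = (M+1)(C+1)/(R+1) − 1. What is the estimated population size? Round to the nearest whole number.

N̂ = (10811+1)(9610+1)/(3619+1) − 1 = 10812·9611/3620 − 1
= 103914132/3620 − 1 ≈ 28705.6 − 1 ≈ 28704.6 → 28705

N ≈ 28,705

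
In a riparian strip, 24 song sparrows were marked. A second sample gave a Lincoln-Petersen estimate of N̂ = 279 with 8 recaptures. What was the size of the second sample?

From N = M·C/R: C = N·R / M = 279·8 / 24 = 2232 / 24 = 93.

C = 93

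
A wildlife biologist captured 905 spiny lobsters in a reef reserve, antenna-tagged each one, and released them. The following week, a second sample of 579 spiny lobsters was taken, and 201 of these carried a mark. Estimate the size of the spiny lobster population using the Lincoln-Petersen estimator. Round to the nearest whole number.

N = (905 × 579) / 201 = 523995 / 201 ≈ 2606.9 → 2607

N ≈ 2607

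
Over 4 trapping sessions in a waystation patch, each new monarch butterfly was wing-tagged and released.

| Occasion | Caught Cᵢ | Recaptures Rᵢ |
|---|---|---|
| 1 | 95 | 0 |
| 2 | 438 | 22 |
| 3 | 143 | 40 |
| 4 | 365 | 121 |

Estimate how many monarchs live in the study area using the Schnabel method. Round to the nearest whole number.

Marked at large before each occasion: Mᵢ = Σⱼ<ᵢ (Cⱼ − Rⱼ) → M1=0, M2=95, M3=511, M4=614
Σ MᵢCᵢ = 0·95 + 95·438 + 511·143 + 614·365 = 0 + 41610 + 73073 + 224110 = 338793
Σ Rᵢ = 0 + 22 + 40 + 121 = 183
N̂ = 338793 / 183 ≈ 1851.3 → 1851

N ≈ 1851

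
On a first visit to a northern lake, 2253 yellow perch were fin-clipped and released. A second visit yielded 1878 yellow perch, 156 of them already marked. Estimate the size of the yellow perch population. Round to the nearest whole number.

If marked individuals mix randomly, R/C ≈ M/N, giving N ≈ M·C/R.
N = (2253 × 1878) / 156 = 4231134 / 156 ≈ 27122.7 → 27123

N ≈ 27,123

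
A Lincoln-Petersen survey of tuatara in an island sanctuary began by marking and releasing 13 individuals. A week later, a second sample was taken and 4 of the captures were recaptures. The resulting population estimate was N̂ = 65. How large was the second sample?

C = 20

From N = M·C/R: C = N·R / M = 65·4 / 13 = 260 / 13 = 20.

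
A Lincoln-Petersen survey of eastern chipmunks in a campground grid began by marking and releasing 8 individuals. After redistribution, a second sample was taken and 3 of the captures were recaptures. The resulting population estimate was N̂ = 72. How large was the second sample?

C = 27

From N = M·C/R: C = N·R / M = 72·3 / 8 = 216 / 8 = 27.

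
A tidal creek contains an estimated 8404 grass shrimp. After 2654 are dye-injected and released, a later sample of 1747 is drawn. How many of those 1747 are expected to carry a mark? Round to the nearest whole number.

Expected recaptures E[R] = M·C / N.
E[R] = 2654 × 1747 / 8404 = 4636538 / 8404 ≈ 551.7 → 552

expected recaptures ≈ 552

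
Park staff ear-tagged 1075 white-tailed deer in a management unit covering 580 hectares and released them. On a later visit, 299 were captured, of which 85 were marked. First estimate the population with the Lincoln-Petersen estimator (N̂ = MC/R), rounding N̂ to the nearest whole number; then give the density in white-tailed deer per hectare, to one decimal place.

density ≈ 6.5 white-tailed deer per hectare

N̂ = 1075·299/85 = 321425/85 ≈ 3781.47 → 3781
Density = N̂ / area = 3781 / 580 ≈ 6.52 → 6.5 per hectare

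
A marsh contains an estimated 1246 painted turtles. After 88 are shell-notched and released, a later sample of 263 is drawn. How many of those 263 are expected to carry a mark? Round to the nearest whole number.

The marked fraction of the population is 88/1246, so in a sample of 263 expect C·(M/N) marked.
E[R] = 88 × 263 / 1246 = 23144 / 1246 ≈ 18.6 → 19

expected recaptures ≈ 19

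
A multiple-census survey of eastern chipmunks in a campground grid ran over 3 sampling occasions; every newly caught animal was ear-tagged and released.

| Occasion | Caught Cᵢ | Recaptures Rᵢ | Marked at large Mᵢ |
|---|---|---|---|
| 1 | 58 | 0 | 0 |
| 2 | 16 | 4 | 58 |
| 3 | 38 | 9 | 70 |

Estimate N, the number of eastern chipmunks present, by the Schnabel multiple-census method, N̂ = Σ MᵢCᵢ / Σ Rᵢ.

Σ MᵢCᵢ = 0·58 + 58·16 + 70·38 = 0 + 928 + 2660 = 3588
Σ Rᵢ = 0 + 4 + 9 = 13
N̂ = 3588 / 13 = 276

N = 276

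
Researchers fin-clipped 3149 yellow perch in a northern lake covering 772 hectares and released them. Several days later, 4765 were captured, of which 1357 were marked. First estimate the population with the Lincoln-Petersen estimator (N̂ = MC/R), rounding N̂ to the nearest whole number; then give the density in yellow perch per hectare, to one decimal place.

density ≈ 14.3 yellow perch per hectare

N̂ = 3149·4765/1357 = 15004985/1357 ≈ 11057.47 → 11057
Density = N̂ / area = 11057 / 772 ≈ 14.32 → 14.3 per hectare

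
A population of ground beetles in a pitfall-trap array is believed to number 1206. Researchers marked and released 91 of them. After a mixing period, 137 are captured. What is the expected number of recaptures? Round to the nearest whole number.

expected recaptures ≈ 10

Expected recaptures E[R] = M·C / N.
E[R] = 91 × 137 / 1206 = 12467 / 1206 ≈ 10.3 → 10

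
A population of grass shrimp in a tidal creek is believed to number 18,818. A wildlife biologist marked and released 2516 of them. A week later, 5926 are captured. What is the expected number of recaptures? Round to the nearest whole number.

expected recaptures ≈ 792

The marked fraction of the population is 2516/18818, so in a sample of 5926 expect C·(M/N) marked.
E[R] = 2516 × 5926 / 18818 = 14909816 / 18818 ≈ 792.3 → 792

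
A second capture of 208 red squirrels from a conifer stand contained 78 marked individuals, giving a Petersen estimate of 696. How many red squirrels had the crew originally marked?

From N = M·C/R: M = N·R / C = 696·78 / 208 = 54288 / 208 = 261.

M = 261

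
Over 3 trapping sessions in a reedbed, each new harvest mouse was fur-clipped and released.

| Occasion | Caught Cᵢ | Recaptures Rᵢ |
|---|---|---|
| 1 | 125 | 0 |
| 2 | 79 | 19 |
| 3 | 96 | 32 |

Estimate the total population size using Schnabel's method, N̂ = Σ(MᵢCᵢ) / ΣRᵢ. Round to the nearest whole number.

N ≈ 542

Marked at large before each occasion: Mᵢ = Σⱼ<ᵢ (Cⱼ − Rⱼ) → M1=0, M2=125, M3=185
Σ MᵢCᵢ = 0·125 + 125·79 + 185·96 = 0 + 9875 + 17760 = 27635
Σ Rᵢ = 0 + 19 + 32 = 51
N̂ = 27635 / 51 ≈ 541.9 → 542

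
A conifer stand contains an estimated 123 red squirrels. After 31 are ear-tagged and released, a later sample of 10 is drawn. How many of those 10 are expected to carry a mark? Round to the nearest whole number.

expected recaptures ≈ 3

The marked fraction of the population is 31/123, so in a sample of 10 expect C·(M/N) marked.
E[R] = 31 × 10 / 123 = 310 / 123 ≈ 2.5 → 3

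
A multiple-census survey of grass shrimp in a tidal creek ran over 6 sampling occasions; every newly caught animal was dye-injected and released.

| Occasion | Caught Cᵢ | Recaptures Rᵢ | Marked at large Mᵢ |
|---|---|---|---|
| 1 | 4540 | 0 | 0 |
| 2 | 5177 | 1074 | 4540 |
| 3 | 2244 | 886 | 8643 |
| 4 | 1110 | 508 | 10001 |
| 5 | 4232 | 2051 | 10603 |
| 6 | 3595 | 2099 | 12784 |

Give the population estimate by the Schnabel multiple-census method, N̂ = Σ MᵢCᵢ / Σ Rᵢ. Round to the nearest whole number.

Σ MᵢCᵢ = 0·4540 + 4540·5177 + 8643·2244 + 10001·1110 + 10603·4232 + 12784·3595 = 0 + 23503580 + 19394892 + 11101110 + 44871896 + 45958480 = 144829958
Σ Rᵢ = 0 + 1074 + 886 + 508 + 2051 + 2099 = 6618
N̂ = 144829958 / 6618 ≈ 21884.2 → 21884

N ≈ 21,884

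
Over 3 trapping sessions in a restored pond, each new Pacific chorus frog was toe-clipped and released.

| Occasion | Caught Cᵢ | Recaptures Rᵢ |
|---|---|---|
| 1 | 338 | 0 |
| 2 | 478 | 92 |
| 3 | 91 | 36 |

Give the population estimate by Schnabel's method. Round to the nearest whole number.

N ≈ 1777

Marked at large before each occasion: Mᵢ = Σⱼ<ᵢ (Cⱼ − Rⱼ) → M1=0, M2=338, M3=724
Σ MᵢCᵢ = 0·338 + 338·478 + 724·91 = 0 + 161564 + 65884 = 227448
Σ Rᵢ = 0 + 92 + 36 = 128
N̂ = 227448 / 128 ≈ 1776.9 → 1777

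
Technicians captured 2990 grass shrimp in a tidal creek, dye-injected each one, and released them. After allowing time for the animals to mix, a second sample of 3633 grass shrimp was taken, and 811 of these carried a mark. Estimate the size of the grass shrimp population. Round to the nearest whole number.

N ≈ 13,394

The marked fraction in the recapture sample should equal the marked fraction in the population: 811/3633 = 2990/N.
N = (2990 × 3633) / 811 = 10862670 / 811 ≈ 13394.2 → 13394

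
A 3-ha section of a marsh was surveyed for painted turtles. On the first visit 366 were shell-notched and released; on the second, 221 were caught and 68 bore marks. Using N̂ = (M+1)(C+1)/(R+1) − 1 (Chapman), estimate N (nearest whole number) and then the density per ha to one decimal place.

density ≈ 393.3 painted turtles per ha

N̂ = 367·222/69 − 1 = 81474/69 − 1 ≈ 1179.8 → 1180
Density = N̂ / area = 1180 / 3 ≈ 393.33 → 393.3 per ha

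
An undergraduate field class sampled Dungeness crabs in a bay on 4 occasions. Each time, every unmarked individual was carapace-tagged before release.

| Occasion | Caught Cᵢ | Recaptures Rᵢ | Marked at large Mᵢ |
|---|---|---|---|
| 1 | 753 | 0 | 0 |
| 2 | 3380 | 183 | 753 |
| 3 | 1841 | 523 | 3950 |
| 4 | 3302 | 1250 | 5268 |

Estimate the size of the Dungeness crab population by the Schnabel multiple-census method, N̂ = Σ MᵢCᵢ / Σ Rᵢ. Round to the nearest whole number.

Σ MᵢCᵢ = 0·753 + 753·3380 + 3950·1841 + 5268·3302 = 0 + 2545140 + 7271950 + 17394936 = 27212026
Σ Rᵢ = 0 + 183 + 523 + 1250 = 1956
N̂ = 27212026 / 1956 ≈ 13912.1 → 13912

N ≈ 13,912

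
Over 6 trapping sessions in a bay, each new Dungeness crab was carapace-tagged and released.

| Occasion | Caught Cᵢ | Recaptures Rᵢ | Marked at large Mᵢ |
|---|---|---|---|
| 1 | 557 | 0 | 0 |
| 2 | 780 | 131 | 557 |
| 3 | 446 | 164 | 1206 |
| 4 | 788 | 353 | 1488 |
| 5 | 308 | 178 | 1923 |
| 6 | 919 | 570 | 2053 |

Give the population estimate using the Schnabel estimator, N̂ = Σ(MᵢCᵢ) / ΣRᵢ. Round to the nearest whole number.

Σ MᵢCᵢ = 0·557 + 557·780 + 1206·446 + 1488·788 + 1923·308 + 2053·919 = 0 + 434460 + 537876 + 1172544 + 592284 + 1886707 = 4623871
Σ Rᵢ = 0 + 131 + 164 + 353 + 178 + 570 = 1396
N̂ = 4623871 / 1396 ≈ 3312.2 → 3312

N ≈ 3312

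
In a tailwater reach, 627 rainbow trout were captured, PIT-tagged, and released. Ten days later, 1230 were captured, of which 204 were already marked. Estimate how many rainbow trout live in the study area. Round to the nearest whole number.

N = (627 × 1230) / 204 = 771210 / 204 ≈ 3780.4 → 3780

N ≈ 3780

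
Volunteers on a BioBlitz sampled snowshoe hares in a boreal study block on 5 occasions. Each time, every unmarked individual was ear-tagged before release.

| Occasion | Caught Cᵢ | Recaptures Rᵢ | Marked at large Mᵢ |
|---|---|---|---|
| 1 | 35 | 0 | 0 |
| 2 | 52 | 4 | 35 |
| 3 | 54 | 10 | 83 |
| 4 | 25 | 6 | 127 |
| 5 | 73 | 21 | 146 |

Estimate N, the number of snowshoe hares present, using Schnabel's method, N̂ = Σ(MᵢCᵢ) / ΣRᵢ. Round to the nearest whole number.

N ≈ 491

Σ MᵢCᵢ = 0·35 + 35·52 + 83·54 + 127·25 + 146·73 = 0 + 1820 + 4482 + 3175 + 10658 = 20135
Σ Rᵢ = 0 + 4 + 10 + 6 + 21 = 41
N̂ = 20135 / 41 ≈ 491.1 → 491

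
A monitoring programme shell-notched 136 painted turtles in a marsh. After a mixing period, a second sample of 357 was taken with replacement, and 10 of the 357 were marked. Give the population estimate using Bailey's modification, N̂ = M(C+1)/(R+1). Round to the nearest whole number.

N̂ = 136·(357+1)/(10+1) = 136·358/11 = 48688/11 ≈ 4426.2 → 4426

N ≈ 4426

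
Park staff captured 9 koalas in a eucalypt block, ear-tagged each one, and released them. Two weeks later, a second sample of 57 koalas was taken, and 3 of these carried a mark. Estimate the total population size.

N = 171

N = (9 × 57) / 3 = 513 / 3 = 171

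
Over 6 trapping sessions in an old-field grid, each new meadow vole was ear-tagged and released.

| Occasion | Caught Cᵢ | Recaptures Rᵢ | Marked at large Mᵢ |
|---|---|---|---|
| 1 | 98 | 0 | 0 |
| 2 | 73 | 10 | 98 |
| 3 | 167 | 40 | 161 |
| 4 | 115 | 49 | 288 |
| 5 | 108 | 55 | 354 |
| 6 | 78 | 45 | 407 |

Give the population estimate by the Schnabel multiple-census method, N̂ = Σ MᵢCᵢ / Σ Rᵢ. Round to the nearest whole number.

N ≈ 689

Σ MᵢCᵢ = 0·98 + 98·73 + 161·167 + 288·115 + 354·108 + 407·78 = 0 + 7154 + 26887 + 33120 + 38232 + 31746 = 137139
Σ Rᵢ = 0 + 10 + 40 + 49 + 55 + 45 = 199
N̂ = 137139 / 199 ≈ 689.1 → 689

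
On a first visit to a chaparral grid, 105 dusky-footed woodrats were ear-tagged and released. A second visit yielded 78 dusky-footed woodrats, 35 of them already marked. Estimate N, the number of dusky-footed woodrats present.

N = (105 × 78) / 35 = 8190 / 35 = 234

N = 234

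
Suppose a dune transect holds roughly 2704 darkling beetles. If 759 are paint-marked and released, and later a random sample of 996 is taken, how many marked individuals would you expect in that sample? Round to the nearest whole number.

expected recaptures ≈ 280

Expected recaptures E[R] = M·C / N.
E[R] = 759 × 996 / 2704 = 755964 / 2704 ≈ 279.6 → 280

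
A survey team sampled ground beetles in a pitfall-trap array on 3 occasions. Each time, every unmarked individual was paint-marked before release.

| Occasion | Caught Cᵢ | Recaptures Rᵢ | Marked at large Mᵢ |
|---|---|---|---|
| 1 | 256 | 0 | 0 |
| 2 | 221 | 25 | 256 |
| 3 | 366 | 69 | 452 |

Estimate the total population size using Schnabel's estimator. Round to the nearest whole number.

Σ MᵢCᵢ = 0·256 + 256·221 + 452·366 = 0 + 56576 + 165432 = 222008
Σ Rᵢ = 0 + 25 + 69 = 94
N̂ = 222008 / 94 ≈ 2361.8 → 2362

N ≈ 2362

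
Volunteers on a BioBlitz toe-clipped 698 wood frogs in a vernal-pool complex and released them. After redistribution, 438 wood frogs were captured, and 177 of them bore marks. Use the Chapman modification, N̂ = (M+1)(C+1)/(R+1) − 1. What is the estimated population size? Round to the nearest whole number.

N̂ = (698+1)(438+1)/(177+1) − 1 = 699·439/178 − 1
= 306861/178 − 1 ≈ 1723.9 − 1 ≈ 1722.9 → 1723

N ≈ 1723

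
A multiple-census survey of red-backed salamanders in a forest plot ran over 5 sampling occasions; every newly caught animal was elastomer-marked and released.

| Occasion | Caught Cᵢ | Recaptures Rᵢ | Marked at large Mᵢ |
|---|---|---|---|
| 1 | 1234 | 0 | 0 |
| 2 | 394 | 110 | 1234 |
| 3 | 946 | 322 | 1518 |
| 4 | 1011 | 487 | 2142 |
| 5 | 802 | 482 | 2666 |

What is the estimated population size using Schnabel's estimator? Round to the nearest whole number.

N ≈ 4444

Σ MᵢCᵢ = 0·1234 + 1234·394 + 1518·946 + 2142·1011 + 2666·802 = 0 + 486196 + 1436028 + 2165562 + 2138132 = 6225918
Σ Rᵢ = 0 + 110 + 322 + 487 + 482 = 1401
N̂ = 6225918 / 1401 ≈ 4443.9 → 4444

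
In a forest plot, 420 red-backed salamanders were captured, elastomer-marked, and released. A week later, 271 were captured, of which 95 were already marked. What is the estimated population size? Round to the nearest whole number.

N ≈ 1198

N = (420 × 271) / 95 = 113820 / 95 ≈ 1198.1 → 1198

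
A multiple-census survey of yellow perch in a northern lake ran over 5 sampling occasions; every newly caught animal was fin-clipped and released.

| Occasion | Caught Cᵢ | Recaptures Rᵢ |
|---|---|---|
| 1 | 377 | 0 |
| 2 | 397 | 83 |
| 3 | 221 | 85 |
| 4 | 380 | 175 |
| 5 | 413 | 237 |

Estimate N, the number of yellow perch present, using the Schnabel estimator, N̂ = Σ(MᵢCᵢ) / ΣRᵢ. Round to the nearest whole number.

N ≈ 1798

Marked at large before each occasion: Mᵢ = Σⱼ<ᵢ (Cⱼ − Rⱼ) → M1=0, M2=377, M3=691, M4=827, M5=1032
Σ MᵢCᵢ = 0·377 + 377·397 + 691·221 + 827·380 + 1032·413 = 0 + 149669 + 152711 + 314260 + 426216 = 1042856
Σ Rᵢ = 0 + 83 + 85 + 175 + 237 = 580
N̂ = 1042856 / 580 ≈ 1798.0 → 1798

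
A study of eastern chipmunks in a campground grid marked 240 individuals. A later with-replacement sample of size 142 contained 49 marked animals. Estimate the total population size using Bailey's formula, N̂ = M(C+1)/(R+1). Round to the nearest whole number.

N ≈ 686

N̂ = 240·(142+1)/(49+1) = 240·143/50 = 34320/50 ≈ 686.4 → 686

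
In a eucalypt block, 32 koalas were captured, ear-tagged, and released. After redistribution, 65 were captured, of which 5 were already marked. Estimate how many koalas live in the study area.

N = (32 × 65) / 5 = 2080 / 5 = 416

N = 416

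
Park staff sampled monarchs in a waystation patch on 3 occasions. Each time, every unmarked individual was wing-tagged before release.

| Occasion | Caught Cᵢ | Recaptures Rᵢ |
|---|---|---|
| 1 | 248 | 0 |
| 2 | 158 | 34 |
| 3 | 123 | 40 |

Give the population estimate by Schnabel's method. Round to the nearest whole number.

Marked at large before each occasion: Mᵢ = Σⱼ<ᵢ (Cⱼ − Rⱼ) → M1=0, M2=248, M3=372
Σ MᵢCᵢ = 0·248 + 248·158 + 372·123 = 0 + 39184 + 45756 = 84940
Σ Rᵢ = 0 + 34 + 40 = 74
N̂ = 84940 / 74 ≈ 1147.8 → 1148

N ≈ 1148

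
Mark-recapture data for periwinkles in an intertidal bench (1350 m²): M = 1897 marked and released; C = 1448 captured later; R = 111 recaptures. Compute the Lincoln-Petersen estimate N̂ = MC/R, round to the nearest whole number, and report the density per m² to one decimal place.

N̂ = 1897·1448/111 = 2746856/111 ≈ 24746.45 → 24746
Density = N̂ / area = 24746 / 1350 ≈ 18.33 → 18.3 per m²

density ≈ 18.3 periwinkles per m²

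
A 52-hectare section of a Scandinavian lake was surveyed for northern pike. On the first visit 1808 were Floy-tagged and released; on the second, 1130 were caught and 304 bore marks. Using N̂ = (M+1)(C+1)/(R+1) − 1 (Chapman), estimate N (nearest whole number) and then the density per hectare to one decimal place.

N̂ = 1809·1131/305 − 1 = 2045979/305 − 1 ≈ 6707.1 → 6707
Density = N̂ / area = 6707 / 52 ≈ 128.98 → 129.0 per hectare

density ≈ 129.0 northern pike per hectare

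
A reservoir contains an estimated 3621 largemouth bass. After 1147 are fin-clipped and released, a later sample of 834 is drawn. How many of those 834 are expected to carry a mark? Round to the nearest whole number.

The marked fraction of the population is 1147/3621, so in a sample of 834 expect C·(M/N) marked.
E[R] = 1147 × 834 / 3621 = 956598 / 3621 ≈ 264.2 → 264

expected recaptures ≈ 264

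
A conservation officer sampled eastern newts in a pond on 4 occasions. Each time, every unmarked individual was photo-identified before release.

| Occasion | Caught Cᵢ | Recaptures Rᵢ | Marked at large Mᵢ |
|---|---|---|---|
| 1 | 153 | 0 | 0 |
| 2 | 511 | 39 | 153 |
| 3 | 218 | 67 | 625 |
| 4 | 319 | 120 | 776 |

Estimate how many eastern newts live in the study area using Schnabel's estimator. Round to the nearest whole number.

N ≈ 2044

Σ MᵢCᵢ = 0·153 + 153·511 + 625·218 + 776·319 = 0 + 78183 + 136250 + 247544 = 461977
Σ Rᵢ = 0 + 39 + 67 + 120 = 226
N̂ = 461977 / 226 ≈ 2044.1 → 2044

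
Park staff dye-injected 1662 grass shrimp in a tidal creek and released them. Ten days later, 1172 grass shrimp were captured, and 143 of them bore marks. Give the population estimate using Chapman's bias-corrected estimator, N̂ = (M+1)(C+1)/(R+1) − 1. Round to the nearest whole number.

N ≈ 13,546

N̂ = (1662+1)(1172+1)/(143+1) − 1 = 1663·1173/144 − 1
= 1950699/144 − 1 ≈ 13546.5 − 1 ≈ 13545.5 → 13546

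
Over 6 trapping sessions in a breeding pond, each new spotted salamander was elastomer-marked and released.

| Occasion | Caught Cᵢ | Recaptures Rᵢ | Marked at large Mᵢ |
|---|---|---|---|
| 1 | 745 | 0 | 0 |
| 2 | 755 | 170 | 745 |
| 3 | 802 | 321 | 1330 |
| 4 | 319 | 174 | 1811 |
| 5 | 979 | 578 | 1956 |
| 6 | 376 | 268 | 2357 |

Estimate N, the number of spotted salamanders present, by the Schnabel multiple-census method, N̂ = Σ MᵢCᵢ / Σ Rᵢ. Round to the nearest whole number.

N ≈ 3314

Σ MᵢCᵢ = 0·745 + 745·755 + 1330·802 + 1811·319 + 1956·979 + 2357·376 = 0 + 562475 + 1066660 + 577709 + 1914924 + 886232 = 5008000
Σ Rᵢ = 0 + 170 + 321 + 174 + 578 + 268 = 1511
N̂ = 5008000 / 1511 ≈ 3314.4 → 3314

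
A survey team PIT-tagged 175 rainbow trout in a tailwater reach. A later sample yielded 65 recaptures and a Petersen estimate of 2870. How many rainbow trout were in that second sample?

From N = M·C/R: C = N·R / M = 2870·65 / 175 = 186550 / 175 = 1066.

C = 1066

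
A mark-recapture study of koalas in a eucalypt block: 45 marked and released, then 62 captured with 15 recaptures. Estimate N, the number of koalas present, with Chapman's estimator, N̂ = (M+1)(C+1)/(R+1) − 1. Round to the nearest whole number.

N ≈ 180

N̂ = (45+1)(62+1)/(15+1) − 1 = 46·63/16 − 1
= 2898/16 − 1 ≈ 181.1 − 1 ≈ 180.1 → 180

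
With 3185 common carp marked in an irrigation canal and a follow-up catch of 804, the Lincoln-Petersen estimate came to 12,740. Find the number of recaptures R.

From N = M·C/R: R = M·C / N = 3185·804 / 12740 = 2560740 / 12740 = 201.

R = 201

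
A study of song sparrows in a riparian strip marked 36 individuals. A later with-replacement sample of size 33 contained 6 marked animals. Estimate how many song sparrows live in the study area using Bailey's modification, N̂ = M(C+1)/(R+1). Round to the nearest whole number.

N̂ = 36·(33+1)/(6+1) = 36·34/7 = 1224/7 ≈ 174.9 → 175

N ≈ 175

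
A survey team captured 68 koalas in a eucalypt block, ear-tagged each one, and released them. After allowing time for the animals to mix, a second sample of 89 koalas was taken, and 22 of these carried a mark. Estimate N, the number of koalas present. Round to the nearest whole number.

If marked individuals mix randomly, R/C ≈ M/N, giving N ≈ M·C/R.
N = (68 × 89) / 22 = 6052 / 22 ≈ 275.1 → 275

N ≈ 275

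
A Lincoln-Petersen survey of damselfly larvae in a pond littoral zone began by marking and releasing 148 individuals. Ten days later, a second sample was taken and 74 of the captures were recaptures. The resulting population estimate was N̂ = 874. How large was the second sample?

From N = M·C/R: C = N·R / M = 874·74 / 148 = 64676 / 148 = 437.

C = 437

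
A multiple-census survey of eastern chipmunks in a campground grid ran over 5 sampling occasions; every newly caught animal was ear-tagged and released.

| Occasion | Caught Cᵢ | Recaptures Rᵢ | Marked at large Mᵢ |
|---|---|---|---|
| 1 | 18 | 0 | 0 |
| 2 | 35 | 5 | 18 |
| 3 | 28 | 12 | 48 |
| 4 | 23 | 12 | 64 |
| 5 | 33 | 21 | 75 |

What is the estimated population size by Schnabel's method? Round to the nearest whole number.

Σ MᵢCᵢ = 0·18 + 18·35 + 48·28 + 64·23 + 75·33 = 0 + 630 + 1344 + 1472 + 2475 = 5921
Σ Rᵢ = 0 + 5 + 12 + 12 + 21 = 50
N̂ = 5921 / 50 ≈ 118.4 → 118

N ≈ 118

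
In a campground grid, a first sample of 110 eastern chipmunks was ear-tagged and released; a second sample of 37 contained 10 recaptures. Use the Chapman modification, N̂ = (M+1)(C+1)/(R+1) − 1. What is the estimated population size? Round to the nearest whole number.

N ≈ 382

N̂ = (110+1)(37+1)/(10+1) − 1 = 111·38/11 − 1
= 4218/11 − 1 ≈ 383.45 − 1 ≈ 382.45 → 382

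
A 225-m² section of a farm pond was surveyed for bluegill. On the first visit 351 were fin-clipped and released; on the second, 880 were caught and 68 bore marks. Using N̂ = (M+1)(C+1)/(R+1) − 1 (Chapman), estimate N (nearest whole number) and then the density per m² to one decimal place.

density ≈ 20.0 bluegill per m²

N̂ = 352·881/69 − 1 = 310112/69 − 1 ≈ 4493.4 → 4493
Density = N̂ / area = 4493 / 225 ≈ 19.97 → 20.0 per m²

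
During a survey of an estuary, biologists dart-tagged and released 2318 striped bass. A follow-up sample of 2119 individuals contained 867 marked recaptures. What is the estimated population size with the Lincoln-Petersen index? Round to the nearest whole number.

N ≈ 5665

The marked fraction in the recapture sample should equal the marked fraction in the population: 867/2119 = 2318/N.
N = (2318 × 2119) / 867 = 4911842 / 867 ≈ 5665.3 → 5665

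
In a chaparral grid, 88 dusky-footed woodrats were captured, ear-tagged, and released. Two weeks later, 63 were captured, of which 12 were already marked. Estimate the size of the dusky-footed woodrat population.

N = 462

N = (88 × 63) / 12 = 5544 / 12 = 462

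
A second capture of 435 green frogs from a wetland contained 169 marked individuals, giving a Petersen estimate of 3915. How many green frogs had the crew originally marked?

From N = M·C/R: M = N·R / C = 3915·169 / 435 = 661635 / 435 = 1521.

M = 1521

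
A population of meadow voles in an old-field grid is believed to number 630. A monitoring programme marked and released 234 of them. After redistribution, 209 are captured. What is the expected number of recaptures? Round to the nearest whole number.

expected recaptures ≈ 78

Expected recaptures E[R] = M·C / N.
E[R] = 234 × 209 / 630 = 48906 / 630 ≈ 77.6 → 78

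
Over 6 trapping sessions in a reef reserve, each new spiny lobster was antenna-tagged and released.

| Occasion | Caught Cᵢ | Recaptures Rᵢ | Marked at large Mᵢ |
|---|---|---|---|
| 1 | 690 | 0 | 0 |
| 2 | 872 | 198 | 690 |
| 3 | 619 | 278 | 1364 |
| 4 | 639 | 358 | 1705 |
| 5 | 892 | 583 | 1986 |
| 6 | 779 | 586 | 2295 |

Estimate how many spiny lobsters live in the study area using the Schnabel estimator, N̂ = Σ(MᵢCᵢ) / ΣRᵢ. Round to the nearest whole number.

Σ MᵢCᵢ = 0·690 + 690·872 + 1364·619 + 1705·639 + 1986·892 + 2295·779 = 0 + 601680 + 844316 + 1089495 + 1771512 + 1787805 = 6094808
Σ Rᵢ = 0 + 198 + 278 + 358 + 583 + 586 = 2003
N̂ = 6094808 / 2003 ≈ 3042.8 → 3043

N ≈ 3043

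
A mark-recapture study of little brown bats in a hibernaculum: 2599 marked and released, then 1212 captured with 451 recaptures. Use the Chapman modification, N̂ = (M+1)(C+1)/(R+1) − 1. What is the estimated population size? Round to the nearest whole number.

N̂ = (2599+1)(1212+1)/(451+1) − 1 = 2600·1213/452 − 1
= 3153800/452 − 1 ≈ 6977.4 − 1 ≈ 6976.4 → 6976

N ≈ 6976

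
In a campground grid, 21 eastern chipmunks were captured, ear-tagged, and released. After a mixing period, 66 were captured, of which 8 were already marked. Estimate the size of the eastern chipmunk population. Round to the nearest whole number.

N = (21 × 66) / 8 = 1386 / 8 ≈ 173.2 → 173

N ≈ 173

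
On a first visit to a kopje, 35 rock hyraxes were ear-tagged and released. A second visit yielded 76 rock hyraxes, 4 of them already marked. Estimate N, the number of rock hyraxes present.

The marked fraction in the recapture sample should equal the marked fraction in the population: 4/76 = 35/N.
N = (35 × 76) / 4 = 2660 / 4 = 665

N = 665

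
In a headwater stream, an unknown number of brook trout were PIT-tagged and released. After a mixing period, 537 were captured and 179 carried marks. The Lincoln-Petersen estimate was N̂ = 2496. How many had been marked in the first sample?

M = 832

From N = M·C/R: M = N·R / C = 2496·179 / 537 = 446784 / 537 = 832.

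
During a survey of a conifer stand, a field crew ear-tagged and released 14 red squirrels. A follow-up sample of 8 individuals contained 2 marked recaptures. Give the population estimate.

N = (14 × 8) / 2 = 112 / 2 = 56

N = 56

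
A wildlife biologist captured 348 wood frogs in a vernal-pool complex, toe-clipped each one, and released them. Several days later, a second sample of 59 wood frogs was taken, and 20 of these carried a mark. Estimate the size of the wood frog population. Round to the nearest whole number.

If marked individuals mix randomly, R/C ≈ M/N, giving N ≈ M·C/R.
N = (348 × 59) / 20 = 20532 / 20 ≈ 1026.6 → 1027

N ≈ 1027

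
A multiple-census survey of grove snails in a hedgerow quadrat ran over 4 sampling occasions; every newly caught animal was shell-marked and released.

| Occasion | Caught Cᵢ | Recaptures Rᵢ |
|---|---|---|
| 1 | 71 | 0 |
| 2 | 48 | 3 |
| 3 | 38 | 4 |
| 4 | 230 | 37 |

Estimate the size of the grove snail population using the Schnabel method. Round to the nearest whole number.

Marked at large before each occasion: Mᵢ = Σⱼ<ᵢ (Cⱼ − Rⱼ) → M1=0, M2=71, M3=116, M4=150
Σ MᵢCᵢ = 0·71 + 71·48 + 116·38 + 150·230 = 0 + 3408 + 4408 + 34500 = 42316
Σ Rᵢ = 0 + 3 + 4 + 37 = 44
N̂ = 42316 / 44 ≈ 961.7 → 962

N ≈ 962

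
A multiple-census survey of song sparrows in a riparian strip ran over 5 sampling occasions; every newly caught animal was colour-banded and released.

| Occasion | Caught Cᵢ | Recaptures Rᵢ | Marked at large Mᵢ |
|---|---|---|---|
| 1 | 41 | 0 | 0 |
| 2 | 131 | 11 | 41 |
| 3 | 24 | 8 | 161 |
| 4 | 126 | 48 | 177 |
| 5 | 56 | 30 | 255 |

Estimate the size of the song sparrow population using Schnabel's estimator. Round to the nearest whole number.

N ≈ 472

Σ MᵢCᵢ = 0·41 + 41·131 + 161·24 + 177·126 + 255·56 = 0 + 5371 + 3864 + 22302 + 14280 = 45817
Σ Rᵢ = 0 + 11 + 8 + 48 + 30 = 97
N̂ = 45817 / 97 ≈ 472.3 → 472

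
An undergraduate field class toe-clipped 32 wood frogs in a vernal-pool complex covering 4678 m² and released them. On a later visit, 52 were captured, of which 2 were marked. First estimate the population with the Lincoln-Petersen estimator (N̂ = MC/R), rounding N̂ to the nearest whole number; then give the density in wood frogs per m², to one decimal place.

density ≈ 0.2 wood frogs per m²

N̂ = 32·52/2 = 1664/2 = 832
Density = N̂ / area = 832 / 4678 ≈ 0.18 → 0.2 per m²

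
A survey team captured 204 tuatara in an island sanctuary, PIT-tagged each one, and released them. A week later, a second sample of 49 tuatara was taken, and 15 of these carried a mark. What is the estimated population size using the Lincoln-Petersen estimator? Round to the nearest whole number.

The marked fraction in the recapture sample should equal the marked fraction in the population: 15/49 = 204/N.
N = (204 × 49) / 15 = 9996 / 15 ≈ 666.4 → 666

N ≈ 666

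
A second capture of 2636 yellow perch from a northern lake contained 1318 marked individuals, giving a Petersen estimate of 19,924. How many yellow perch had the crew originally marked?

From N = M·C/R: M = N·R / C = 19924·1318 / 2636 = 26259832 / 2636 = 9962.

M = 9962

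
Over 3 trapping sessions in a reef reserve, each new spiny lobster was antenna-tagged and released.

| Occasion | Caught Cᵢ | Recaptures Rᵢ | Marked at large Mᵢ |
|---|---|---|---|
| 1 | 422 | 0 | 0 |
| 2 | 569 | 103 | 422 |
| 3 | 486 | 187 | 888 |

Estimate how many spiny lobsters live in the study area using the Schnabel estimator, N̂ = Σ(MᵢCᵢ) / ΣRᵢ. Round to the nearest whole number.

N ≈ 2316

Σ MᵢCᵢ = 0·422 + 422·569 + 888·486 = 0 + 240118 + 431568 = 671686
Σ Rᵢ = 0 + 103 + 187 = 290
N̂ = 671686 / 290 ≈ 2316.2 → 2316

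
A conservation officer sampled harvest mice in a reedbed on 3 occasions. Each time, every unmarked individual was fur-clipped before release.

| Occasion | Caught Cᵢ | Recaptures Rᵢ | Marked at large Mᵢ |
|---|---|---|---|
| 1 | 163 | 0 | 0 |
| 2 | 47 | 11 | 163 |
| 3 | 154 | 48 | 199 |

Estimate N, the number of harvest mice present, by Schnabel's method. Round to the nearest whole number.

Σ MᵢCᵢ = 0·163 + 163·47 + 199·154 = 0 + 7661 + 30646 = 38307
Σ Rᵢ = 0 + 11 + 48 = 59
N̂ = 38307 / 59 ≈ 649.3 → 649

N ≈ 649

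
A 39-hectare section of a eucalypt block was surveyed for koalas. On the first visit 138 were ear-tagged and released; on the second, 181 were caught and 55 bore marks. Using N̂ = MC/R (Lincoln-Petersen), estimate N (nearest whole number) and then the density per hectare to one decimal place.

density ≈ 11.6 koalas per hectare

N̂ = 138·181/55 = 24978/55 ≈ 454.1 → 454
Density = N̂ / area = 454 / 39 ≈ 11.64 → 11.6 per hectare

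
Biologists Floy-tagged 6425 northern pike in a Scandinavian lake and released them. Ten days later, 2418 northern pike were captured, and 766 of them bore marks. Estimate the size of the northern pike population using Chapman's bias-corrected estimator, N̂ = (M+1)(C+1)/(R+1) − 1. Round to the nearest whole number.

N̂ = (6425+1)(2418+1)/(766+1) − 1 = 6426·2419/767 − 1
= 15544494/767 − 1 ≈ 20266.6 − 1 ≈ 20265.6 → 20266

N ≈ 20,266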